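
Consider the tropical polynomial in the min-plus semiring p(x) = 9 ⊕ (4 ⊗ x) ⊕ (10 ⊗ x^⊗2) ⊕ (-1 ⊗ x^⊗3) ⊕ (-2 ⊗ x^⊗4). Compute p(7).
p(7) = 9

A tropical monomial a ⊗ x^⊗i evaluates to a + i · x. Evaluating each term at x = 7:
  Term 0 contributes 9 + 0 · 7 = 9
  Term 1 contributes 4 + 1 · 7 = 11
  Term 2 contributes 10 + 2 · 7 = 24
  Term 3 contributes -1 + 3 · 7 = 20
  Term 4 contributes -2 + 4 · 7 = 26
p(7) = ⊕ of these = min[9, 11, 24, 20, 26] = 9.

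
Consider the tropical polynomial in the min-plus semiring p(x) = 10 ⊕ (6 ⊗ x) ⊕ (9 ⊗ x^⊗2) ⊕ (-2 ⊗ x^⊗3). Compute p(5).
p(5) = 10

A tropical monomial a ⊗ x^⊗i evaluates to a + i · x. Evaluating each term at x = 5:
  Term 0 contributes 10 + 0 · 5 = 10
  Term 1 contributes 6 + 1 · 5 = 11
  Term 2 contributes 9 + 2 · 5 = 19
  Term 3 contributes -2 + 3 · 5 = 13
p(5) = ⊕ of these = min[10, 11, 19, 13] = 10.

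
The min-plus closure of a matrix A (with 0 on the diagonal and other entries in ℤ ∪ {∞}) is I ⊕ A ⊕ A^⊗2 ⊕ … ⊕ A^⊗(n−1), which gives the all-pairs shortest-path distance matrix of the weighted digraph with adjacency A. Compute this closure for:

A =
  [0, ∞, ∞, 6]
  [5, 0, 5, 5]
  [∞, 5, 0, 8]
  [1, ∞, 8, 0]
Closure =
  [0, 19, 14, 6]
  [5, 0, 5, 5]
  [9, 5, 0, 8]
  [1, 13, 8, 0]

This is the Floyd-Warshall all-pairs shortest-path computation. For each intermediate vertex k = 0, 1, …, 3, update dist[i][j] ← min(dist[i][j], dist[i][k] + dist[k][j]). The final matrix gives, for each (i, j), the minimum total weight of any directed path from i to j (possibly empty when i = j).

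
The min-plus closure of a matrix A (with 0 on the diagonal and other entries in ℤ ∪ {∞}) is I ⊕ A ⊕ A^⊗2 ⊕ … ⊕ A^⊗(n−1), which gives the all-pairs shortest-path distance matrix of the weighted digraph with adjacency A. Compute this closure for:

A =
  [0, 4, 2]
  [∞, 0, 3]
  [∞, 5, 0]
Closure =
  [0, 4, 2]
  [∞, 0, 3]
  [∞, 5, 0]

This is the Floyd-Warshall all-pairs shortest-path computation. For each intermediate vertex k = 0, 1, …, 2, update dist[i][j] ← min(dist[i][j], dist[i][k] + dist[k][j]). The final matrix gives, for each (i, j), the minimum total weight of any directed path from i to j (possibly empty when i = j).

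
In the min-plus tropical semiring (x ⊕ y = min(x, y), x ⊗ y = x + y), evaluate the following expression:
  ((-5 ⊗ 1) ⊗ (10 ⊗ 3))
((-5 ⊗ 1) ⊗ (10 ⊗ 3)) = 9

Expand innermost to outermost. Recall ⊕ takes the minimum of its arguments and ⊗ takes their sum. Working out the expression ((-5 ⊗ 1) ⊗ (10 ⊗ 3)) gives 9.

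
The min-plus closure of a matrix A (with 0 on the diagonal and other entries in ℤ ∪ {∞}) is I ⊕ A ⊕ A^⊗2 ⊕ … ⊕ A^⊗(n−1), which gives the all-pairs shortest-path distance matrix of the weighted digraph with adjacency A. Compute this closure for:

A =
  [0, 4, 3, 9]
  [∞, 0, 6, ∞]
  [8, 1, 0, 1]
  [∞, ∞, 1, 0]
Closure =
  [0, 4, 3, 4]
  [14, 0, 6, 7]
  [8, 1, 0, 1]
  [9, 2, 1, 0]

This is the Floyd-Warshall all-pairs shortest-path computation. For each intermediate vertex k = 0, 1, …, 3, update dist[i][j] ← min(dist[i][j], dist[i][k] + dist[k][j]). The final matrix gives, for each (i, j), the minimum total weight of any directed path from i to j (possibly empty when i = j).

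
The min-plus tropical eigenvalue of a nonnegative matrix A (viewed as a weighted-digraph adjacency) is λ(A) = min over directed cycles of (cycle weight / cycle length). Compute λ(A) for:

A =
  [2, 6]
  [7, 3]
λ(A) = 2

Enumerate directed cycles and compute their means (weight / length). Sample:
  cycle 0 → 0: weight = 2, length = 1, mean = 2/1 ≈ 2.000
  cycle 1 → 1: weight = 3, length = 1, mean = 3/1 ≈ 3.000
  cycle 0 → 1 → 0: weight = 13, length = 2, mean = 13/2 ≈ 6.500
  cycle 1 → 0 → 1: weight = 13, length = 2, mean = 13/2 ≈ 6.500
Minimum mean = 2.000, attained e.g. along the cycle 0 → 0 with weight 2 and length 1. So λ(A) = 2/1 = 2.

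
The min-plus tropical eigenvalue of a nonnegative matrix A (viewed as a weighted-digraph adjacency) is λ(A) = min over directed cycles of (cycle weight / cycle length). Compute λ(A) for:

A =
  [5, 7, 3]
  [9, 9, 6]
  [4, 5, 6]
λ(A) = 7/2

Enumerate directed cycles and compute their means (weight / length). Sample:
  cycle 0 → 0: weight = 5, length = 1, mean = 5/1 ≈ 5.000
  cycle 1 → 1: weight = 9, length = 1, mean = 9/1 ≈ 9.000
  cycle 2 → 2: weight = 6, length = 1, mean = 6/1 ≈ 6.000
  cycle 0 → 1 → 0: weight = 16, length = 2, mean = 16/2 ≈ 8.000
  cycle 0 → 2 → 0: weight = 7, length = 2, mean = 7/2 ≈ 3.500
  cycle 1 → 0 → 1: weight = 16, length = 2, mean = 16/2 ≈ 8.000
Minimum mean = 3.500, attained e.g. along the cycle 0 → 2 → 0 with weight 7 and length 2. So λ(A) = 7/2 = 7/2.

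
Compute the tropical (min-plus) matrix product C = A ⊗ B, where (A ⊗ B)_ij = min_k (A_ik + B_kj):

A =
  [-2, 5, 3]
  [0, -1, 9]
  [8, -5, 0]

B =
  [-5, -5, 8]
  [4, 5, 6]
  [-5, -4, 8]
A ⊗ B =
  [-7, -7, 6]
  [-5, -5, 5]
  [-5, -4, 1]

Apply the min-plus product entry-by-entry:
  C[0][0] = min over k of (A[0][0] + B[0][0] = -2 + -5 = -7, A[0][1] + B[1][0] = 5 + 4 = 9, A[0][2] + B[2][0] = 3 + -5 = -2) = -7 (attained at k = 0)
  C[0][1] = min over k of (A[0][0] + B[0][1] = -2 + -5 = -7, A[0][1] + B[1][1] = 5 + 5 = 10, A[0][2] + B[2][1] = 3 + -4 = -1) = -7 (attained at k = 0)
  C[0][2] = min over k of (A[0][0] + B[0][2] = -2 + 8 = 6, A[0][1] + B[1][2] = 5 + 6 = 11, A[0][2] + B[2][2] = 3 + 8 = 11) = 6 (attained at k = 0)
  C[1][0] = min over k of (A[1][0] + B[0][0] = 0 + -5 = -5, A[1][1] + B[1][0] = -1 + 4 = 3, A[1][2] + B[2][0] = 9 + -5 = 4) = -5 (attained at k = 0)
  C[1][1] = min over k of (A[1][0] + B[0][1] = 0 + -5 = -5, A[1][1] + B[1][1] = -1 + 5 = 4, A[1][2] + B[2][1] = 9 + -4 = 5) = -5 (attained at k = 0)
  C[1][2] = min over k of (A[1][0] + B[0][2] = 0 + 8 = 8, A[1][1] + B[1][2] = -1 + 6 = 5, A[1][2] + B[2][2] = 9 + 8 = 17) = 5 (attained at k = 1)
  C[2][0] = min over k of (A[2][0] + B[0][0] = 8 + -5 = 3, A[2][1] + B[1][0] = -5 + 4 = -1, A[2][2] + B[2][0] = 0 + -5 = -5) = -5 (attained at k = 2)
  C[2][1] = min over k of (A[2][0] + B[0][1] = 8 + -5 = 3, A[2][1] + B[1][1] = -5 + 5 = 0, A[2][2] + B[2][1] = 0 + -4 = -4) = -4 (attained at k = 2)
  C[2][2] = min over k of (A[2][0] + B[0][2] = 8 + 8 = 16, A[2][1] + B[1][2] = -5 + 6 = 1, A[2][2] + B[2][2] = 0 + 8 = 8) = 1 (attained at k = 1)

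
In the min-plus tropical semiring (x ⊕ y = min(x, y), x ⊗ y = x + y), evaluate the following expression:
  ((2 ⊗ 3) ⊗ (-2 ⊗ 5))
((2 ⊗ 3) ⊗ (-2 ⊗ 5)) = 8

Expand innermost to outermost. Recall ⊕ takes the minimum of its arguments and ⊗ takes their sum. Working out the expression ((2 ⊗ 3) ⊗ (-2 ⊗ 5)) gives 8.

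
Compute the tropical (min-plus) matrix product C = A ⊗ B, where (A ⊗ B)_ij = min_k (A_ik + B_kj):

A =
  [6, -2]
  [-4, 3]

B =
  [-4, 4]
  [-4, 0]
A ⊗ B =
  [-6, -2]
  [-8, 0]

Apply the min-plus product entry-by-entry:
  C[0][0] = min over k of (A[0][0] + B[0][0] = 6 + -4 = 2, A[0][1] + B[1][0] = -2 + -4 = -6) = -6 (attained at k = 1)
  C[0][1] = min over k of (A[0][0] + B[0][1] = 6 + 4 = 10, A[0][1] + B[1][1] = -2 + 0 = -2) = -2 (attained at k = 1)
  C[1][0] = min over k of (A[1][0] + B[0][0] = -4 + -4 = -8, A[1][1] + B[1][0] = 3 + -4 = -1) = -8 (attained at k = 0)
  C[1][1] = min over k of (A[1][0] + B[0][1] = -4 + 4 = 0, A[1][1] + B[1][1] = 3 + 0 = 3) = 0 (attained at k = 0)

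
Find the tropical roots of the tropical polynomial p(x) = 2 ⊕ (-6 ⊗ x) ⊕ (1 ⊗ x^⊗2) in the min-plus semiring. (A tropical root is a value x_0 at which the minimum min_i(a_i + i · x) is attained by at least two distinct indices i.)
Roots: {-7, 8}

Each tropical root is a break point of the lower envelope of the lines y = a_i + i · x (there are 3 lines, with slopes 0, 1, ..., 2). Only the lines that attain the minimum somewhere contribute to roots; other lines are dominated. Here the surviving (envelope) indices are i = 2, i = 1, i = 0.
Intersections between consecutive envelope lines give the roots: for adjacent envelope indices i < j the intersection is x = (a_i − a_j) / (j − i). Reading off the sorted break points: {-7, 8}.
Verification: at each break x_0, at least two indices attain the minimum of min_i(a_i + i · x_0).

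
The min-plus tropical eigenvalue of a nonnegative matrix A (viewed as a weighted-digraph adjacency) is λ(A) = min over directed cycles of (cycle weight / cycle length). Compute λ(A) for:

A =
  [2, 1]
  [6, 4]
λ(A) = 2

Enumerate directed cycles and compute their means (weight / length). Sample:
  cycle 0 → 0: weight = 2, length = 1, mean = 2/1 ≈ 2.000
  cycle 1 → 1: weight = 4, length = 1, mean = 4/1 ≈ 4.000
  cycle 0 → 1 → 0: weight = 7, length = 2, mean = 7/2 ≈ 3.500
  cycle 1 → 0 → 1: weight = 7, length = 2, mean = 7/2 ≈ 3.500
Minimum mean = 2.000, attained e.g. along the cycle 0 → 0 with weight 2 and length 1. So λ(A) = 2/1 = 2.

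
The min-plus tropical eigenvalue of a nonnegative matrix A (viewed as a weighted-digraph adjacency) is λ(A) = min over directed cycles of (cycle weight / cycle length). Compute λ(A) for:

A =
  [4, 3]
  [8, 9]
λ(A) = 4

Enumerate directed cycles and compute their means (weight / length). Sample:
  cycle 0 → 0: weight = 4, length = 1, mean = 4/1 ≈ 4.000
  cycle 1 → 1: weight = 9, length = 1, mean = 9/1 ≈ 9.000
  cycle 0 → 1 → 0: weight = 11, length = 2, mean = 11/2 ≈ 5.500
  cycle 1 → 0 → 1: weight = 11, length = 2, mean = 11/2 ≈ 5.500
Minimum mean = 4.000, attained e.g. along the cycle 0 → 0 with weight 4 and length 1. So λ(A) = 4/1 = 4.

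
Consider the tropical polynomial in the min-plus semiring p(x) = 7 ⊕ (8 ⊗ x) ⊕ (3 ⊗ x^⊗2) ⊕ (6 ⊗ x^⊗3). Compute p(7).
p(7) = 7

A tropical monomial a ⊗ x^⊗i evaluates to a + i · x. Evaluating each term at x = 7:
  Term 0 contributes 7 + 0 · 7 = 7
  Term 1 contributes 8 + 1 · 7 = 15
  Term 2 contributes 3 + 2 · 7 = 17
  Term 3 contributes 6 + 3 · 7 = 27
p(7) = ⊕ of these = min[7, 15, 17, 27] = 7.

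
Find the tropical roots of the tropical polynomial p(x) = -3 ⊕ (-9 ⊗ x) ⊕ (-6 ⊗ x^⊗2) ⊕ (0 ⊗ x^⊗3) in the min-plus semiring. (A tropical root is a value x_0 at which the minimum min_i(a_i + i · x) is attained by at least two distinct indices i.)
Roots: {-6, -3, 6}

Each tropical root is a break point of the lower envelope of the lines y = a_i + i · x (there are 4 lines, with slopes 0, 1, ..., 3). Only the lines that attain the minimum somewhere contribute to roots; other lines are dominated. Here the surviving (envelope) indices are i = 3, i = 2, i = 1, i = 0.
Intersections between consecutive envelope lines give the roots: for adjacent envelope indices i < j the intersection is x = (a_i − a_j) / (j − i). Reading off the sorted break points: {-6, -3, 6}.
Verification: at each break x_0, at least two indices attain the minimum of min_i(a_i + i · x_0).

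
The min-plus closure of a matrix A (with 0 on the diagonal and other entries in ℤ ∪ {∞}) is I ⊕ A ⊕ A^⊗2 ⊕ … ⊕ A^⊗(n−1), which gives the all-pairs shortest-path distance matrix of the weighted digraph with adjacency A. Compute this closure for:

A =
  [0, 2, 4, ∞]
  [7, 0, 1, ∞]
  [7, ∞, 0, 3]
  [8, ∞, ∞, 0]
Closure =
  [0, 2, 3, 6]
  [7, 0, 1, 4]
  [7, 9, 0, 3]
  [8, 10, 11, 0]

This is the Floyd-Warshall all-pairs shortest-path computation. For each intermediate vertex k = 0, 1, …, 3, update dist[i][j] ← min(dist[i][j], dist[i][k] + dist[k][j]). The final matrix gives, for each (i, j), the minimum total weight of any directed path from i to j (possibly empty when i = j).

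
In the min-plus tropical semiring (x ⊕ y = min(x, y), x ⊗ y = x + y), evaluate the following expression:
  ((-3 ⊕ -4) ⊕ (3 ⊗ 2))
((-3 ⊕ -4) ⊕ (3 ⊗ 2)) = -4

Expand innermost to outermost. Recall ⊕ takes the minimum of its arguments and ⊗ takes their sum. Working out the expression ((-3 ⊕ -4) ⊕ (3 ⊗ 2)) gives -4.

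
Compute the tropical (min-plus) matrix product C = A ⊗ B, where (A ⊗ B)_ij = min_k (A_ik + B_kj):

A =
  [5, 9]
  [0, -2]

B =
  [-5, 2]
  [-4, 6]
A ⊗ B =
  [0, 7]
  [-6, 2]

Apply the min-plus product entry-by-entry:
  C[0][0] = min over k of (A[0][0] + B[0][0] = 5 + -5 = 0, A[0][1] + B[1][0] = 9 + -4 = 5) = 0 (attained at k = 0)
  C[0][1] = min over k of (A[0][0] + B[0][1] = 5 + 2 = 7, A[0][1] + B[1][1] = 9 + 6 = 15) = 7 (attained at k = 0)
  C[1][0] = min over k of (A[1][0] + B[0][0] = 0 + -5 = -5, A[1][1] + B[1][0] = -2 + -4 = -6) = -6 (attained at k = 1)
  C[1][1] = min over k of (A[1][0] + B[0][1] = 0 + 2 = 2, A[1][1] + B[1][1] = -2 + 6 = 4) = 2 (attained at k = 0)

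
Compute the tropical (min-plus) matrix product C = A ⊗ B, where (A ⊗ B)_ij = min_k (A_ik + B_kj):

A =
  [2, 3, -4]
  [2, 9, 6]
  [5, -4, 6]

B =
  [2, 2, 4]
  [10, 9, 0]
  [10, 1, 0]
A ⊗ B =
  [4, -3, -4]
  [4, 4, 6]
  [6, 5, -4]

Apply the min-plus product entry-by-entry:
  C[0][0] = min over k of (A[0][0] + B[0][0] = 2 + 2 = 4, A[0][1] + B[1][0] = 3 + 10 = 13, A[0][2] + B[2][0] = -4 + 10 = 6) = 4 (attained at k = 0)
  C[0][1] = min over k of (A[0][0] + B[0][1] = 2 + 2 = 4, A[0][1] + B[1][1] = 3 + 9 = 12, A[0][2] + B[2][1] = -4 + 1 = -3) = -3 (attained at k = 2)
  C[0][2] = min over k of (A[0][0] + B[0][2] = 2 + 4 = 6, A[0][1] + B[1][2] = 3 + 0 = 3, A[0][2] + B[2][2] = -4 + 0 = -4) = -4 (attained at k = 2)
  C[1][0] = min over k of (A[1][0] + B[0][0] = 2 + 2 = 4, A[1][1] + B[1][0] = 9 + 10 = 19, A[1][2] + B[2][0] = 6 + 10 = 16) = 4 (attained at k = 0)
  C[1][1] = min over k of (A[1][0] + B[0][1] = 2 + 2 = 4, A[1][1] + B[1][1] = 9 + 9 = 18, A[1][2] + B[2][1] = 6 + 1 = 7) = 4 (attained at k = 0)
  C[1][2] = min over k of (A[1][0] + B[0][2] = 2 + 4 = 6, A[1][1] + B[1][2] = 9 + 0 = 9, A[1][2] + B[2][2] = 6 + 0 = 6) = 6 (attained at k = 0)
  C[2][0] = min over k of (A[2][0] + B[0][0] = 5 + 2 = 7, A[2][1] + B[1][0] = -4 + 10 = 6, A[2][2] + B[2][0] = 6 + 10 = 16) = 6 (attained at k = 1)
  C[2][1] = min over k of (A[2][0] + B[0][1] = 5 + 2 = 7, A[2][1] + B[1][1] = -4 + 9 = 5, A[2][2] + B[2][1] = 6 + 1 = 7) = 5 (attained at k = 1)
  C[2][2] = min over k of (A[2][0] + B[0][2] = 5 + 4 = 9, A[2][1] + B[1][2] = -4 + 0 = -4, A[2][2] + B[2][2] = 6 + 0 = 6) = -4 (attained at k = 1)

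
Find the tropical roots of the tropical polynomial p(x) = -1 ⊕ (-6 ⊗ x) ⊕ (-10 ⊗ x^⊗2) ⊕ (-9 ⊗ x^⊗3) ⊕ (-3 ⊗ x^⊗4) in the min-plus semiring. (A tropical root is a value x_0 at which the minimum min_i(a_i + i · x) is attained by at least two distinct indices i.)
Roots: {-6, -1, 4, 5}

Each tropical root is a break point of the lower envelope of the lines y = a_i + i · x (there are 5 lines, with slopes 0, 1, ..., 4). Only the lines that attain the minimum somewhere contribute to roots; other lines are dominated. Here the surviving (envelope) indices are i = 4, i = 3, i = 2, i = 1, i = 0.
Intersections between consecutive envelope lines give the roots: for adjacent envelope indices i < j the intersection is x = (a_i − a_j) / (j − i). Reading off the sorted break points: {-6, -1, 4, 5}.
Verification: at each break x_0, at least two indices attain the minimum of min_i(a_i + i · x_0).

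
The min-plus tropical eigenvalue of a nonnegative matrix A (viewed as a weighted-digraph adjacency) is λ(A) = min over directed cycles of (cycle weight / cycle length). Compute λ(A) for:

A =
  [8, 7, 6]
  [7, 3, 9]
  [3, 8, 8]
λ(A) = 3

Enumerate directed cycles and compute their means (weight / length). Sample:
  cycle 0 → 0: weight = 8, length = 1, mean = 8/1 ≈ 8.000
  cycle 1 → 1: weight = 3, length = 1, mean = 3/1 ≈ 3.000
  cycle 2 → 2: weight = 8, length = 1, mean = 8/1 ≈ 8.000
  cycle 0 → 1 → 0: weight = 14, length = 2, mean = 14/2 ≈ 7.000
  cycle 0 → 2 → 0: weight = 9, length = 2, mean = 9/2 ≈ 4.500
  cycle 1 → 0 → 1: weight = 14, length = 2, mean = 14/2 ≈ 7.000
Minimum mean = 3.000, attained e.g. along the cycle 1 → 1 with weight 3 and length 1. So λ(A) = 3/1 = 3.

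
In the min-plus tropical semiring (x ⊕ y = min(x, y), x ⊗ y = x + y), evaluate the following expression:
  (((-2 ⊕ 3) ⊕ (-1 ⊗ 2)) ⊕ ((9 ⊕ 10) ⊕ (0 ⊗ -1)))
(((-2 ⊕ 3) ⊕ (-1 ⊗ 2)) ⊕ ((9 ⊕ 10) ⊕ (0 ⊗ -1))) = -2

Expand innermost to outermost. Recall ⊕ takes the minimum of its arguments and ⊗ takes their sum. Working out the expression (((-2 ⊕ 3) ⊕ (-1 ⊗ 2)) ⊕ ((9 ⊕ 10) ⊕ (0 ⊗ -1))) gives -2.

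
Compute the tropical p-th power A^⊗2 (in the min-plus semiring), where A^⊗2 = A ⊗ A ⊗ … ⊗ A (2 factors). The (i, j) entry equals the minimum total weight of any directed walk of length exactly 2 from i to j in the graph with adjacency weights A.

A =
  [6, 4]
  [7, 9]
A^⊗2 =
  [11, 10]
  [13, 11]

Each entry (A^⊗2)_ij equals the minimum over all length-2 walks i = v_0 → v_1 → … → v_2 = j of Σ_t A[v_t][v_{t+1}]. For example, for (i, j) = (0, 1) we minimise over 2 possible intermediate vertex sequences; the minimum is 10, attained along the walk 0 → 0 → 1.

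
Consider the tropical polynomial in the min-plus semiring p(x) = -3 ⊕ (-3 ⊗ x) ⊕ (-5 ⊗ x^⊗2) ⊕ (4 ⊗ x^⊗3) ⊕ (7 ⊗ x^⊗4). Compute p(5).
p(5) = -3

A tropical monomial a ⊗ x^⊗i evaluates to a + i · x. Evaluating each term at x = 5:
  Term 0 contributes -3 + 0 · 5 = -3
  Term 1 contributes -3 + 1 · 5 = 2
  Term 2 contributes -5 + 2 · 5 = 5
  Term 3 contributes 4 + 3 · 5 = 19
  Term 4 contributes 7 + 4 · 5 = 27
p(5) = ⊕ of these = min[-3, 2, 5, 19, 27] = -3.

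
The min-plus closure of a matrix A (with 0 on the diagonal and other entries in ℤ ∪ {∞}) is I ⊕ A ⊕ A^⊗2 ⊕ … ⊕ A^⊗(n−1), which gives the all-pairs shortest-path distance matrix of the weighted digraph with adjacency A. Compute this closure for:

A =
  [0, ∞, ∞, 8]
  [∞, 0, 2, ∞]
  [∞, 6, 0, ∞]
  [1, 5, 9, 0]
Closure =
  [0, 13, 15, 8]
  [∞, 0, 2, ∞]
  [∞, 6, 0, ∞]
  [1, 5, 7, 0]

This is the Floyd-Warshall all-pairs shortest-path computation. For each intermediate vertex k = 0, 1, …, 3, update dist[i][j] ← min(dist[i][j], dist[i][k] + dist[k][j]). The final matrix gives, for each (i, j), the minimum total weight of any directed path from i to j (possibly empty when i = j).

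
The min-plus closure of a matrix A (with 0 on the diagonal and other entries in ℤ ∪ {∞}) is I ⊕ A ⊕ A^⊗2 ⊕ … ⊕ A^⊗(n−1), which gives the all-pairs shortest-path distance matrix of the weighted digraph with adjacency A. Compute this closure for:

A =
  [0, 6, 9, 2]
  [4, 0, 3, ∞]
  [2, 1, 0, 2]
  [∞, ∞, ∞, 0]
Closure =
  [0, 6, 9, 2]
  [4, 0, 3, 5]
  [2, 1, 0, 2]
  [∞, ∞, ∞, 0]

This is the Floyd-Warshall all-pairs shortest-path computation. For each intermediate vertex k = 0, 1, …, 3, update dist[i][j] ← min(dist[i][j], dist[i][k] + dist[k][j]). The final matrix gives, for each (i, j), the minimum total weight of any directed path from i to j (possibly empty when i = j).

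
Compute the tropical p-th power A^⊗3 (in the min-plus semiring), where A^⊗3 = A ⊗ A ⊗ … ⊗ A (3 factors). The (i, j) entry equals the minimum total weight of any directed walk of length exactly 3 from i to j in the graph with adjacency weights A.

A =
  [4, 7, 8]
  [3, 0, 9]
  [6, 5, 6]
A^⊗3 =
  [10, 7, 16]
  [3, 0, 9]
  [8, 5, 14]

Each entry (A^⊗3)_ij equals the minimum over all length-3 walks i = v_0 → v_1 → … → v_3 = j of Σ_t A[v_t][v_{t+1}]. For example, for (i, j) = (0, 2) we minimise over 9 possible intermediate vertex sequences; the minimum is 16, attained along the walk 0 → 0 → 0 → 2.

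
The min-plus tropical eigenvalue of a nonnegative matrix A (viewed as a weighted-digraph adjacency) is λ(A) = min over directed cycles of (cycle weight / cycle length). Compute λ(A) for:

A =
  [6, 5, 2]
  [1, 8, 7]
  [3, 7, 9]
λ(A) = 5/2

Enumerate directed cycles and compute their means (weight / length). Sample:
  cycle 0 → 0: weight = 6, length = 1, mean = 6/1 ≈ 6.000
  cycle 1 → 1: weight = 8, length = 1, mean = 8/1 ≈ 8.000
  cycle 2 → 2: weight = 9, length = 1, mean = 9/1 ≈ 9.000
  cycle 0 → 1 → 0: weight = 6, length = 2, mean = 6/2 ≈ 3.000
  cycle 0 → 2 → 0: weight = 5, length = 2, mean = 5/2 ≈ 2.500
  cycle 1 → 0 → 1: weight = 6, length = 2, mean = 6/2 ≈ 3.000
Minimum mean = 2.500, attained e.g. along the cycle 0 → 2 → 0 with weight 5 and length 2. So λ(A) = 5/2 = 5/2.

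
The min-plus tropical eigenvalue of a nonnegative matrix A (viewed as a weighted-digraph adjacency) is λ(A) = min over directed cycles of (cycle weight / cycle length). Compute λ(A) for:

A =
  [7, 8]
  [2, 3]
λ(A) = 3

Enumerate directed cycles and compute their means (weight / length). Sample:
  cycle 0 → 0: weight = 7, length = 1, mean = 7/1 ≈ 7.000
  cycle 1 → 1: weight = 3, length = 1, mean = 3/1 ≈ 3.000
  cycle 0 → 1 → 0: weight = 10, length = 2, mean = 10/2 ≈ 5.000
  cycle 1 → 0 → 1: weight = 10, length = 2, mean = 10/2 ≈ 5.000
Minimum mean = 3.000, attained e.g. along the cycle 1 → 1 with weight 3 and length 1. So λ(A) = 3/1 = 3.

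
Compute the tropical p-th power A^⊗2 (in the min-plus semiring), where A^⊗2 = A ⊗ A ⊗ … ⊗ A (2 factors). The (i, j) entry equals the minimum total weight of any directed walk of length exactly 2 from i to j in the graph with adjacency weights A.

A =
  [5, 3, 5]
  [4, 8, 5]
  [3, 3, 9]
A^⊗2 =
  [7, 8, 8]
  [8, 7, 9]
  [7, 6, 8]

Each entry (A^⊗2)_ij equals the minimum over all length-2 walks i = v_0 → v_1 → … → v_2 = j of Σ_t A[v_t][v_{t+1}]. For example, for (i, j) = (0, 2) we minimise over 3 possible intermediate vertex sequences; the minimum is 8, attained along the walk 0 → 1 → 2.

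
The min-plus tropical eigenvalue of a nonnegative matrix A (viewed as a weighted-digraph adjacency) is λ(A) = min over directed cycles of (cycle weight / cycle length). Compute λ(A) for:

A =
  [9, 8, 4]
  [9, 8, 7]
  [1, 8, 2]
λ(A) = 2

Enumerate directed cycles and compute their means (weight / length). Sample:
  cycle 0 → 0: weight = 9, length = 1, mean = 9/1 ≈ 9.000
  cycle 1 → 1: weight = 8, length = 1, mean = 8/1 ≈ 8.000
  cycle 2 → 2: weight = 2, length = 1, mean = 2/1 ≈ 2.000
  cycle 0 → 1 → 0: weight = 17, length = 2, mean = 17/2 ≈ 8.500
  cycle 0 → 2 → 0: weight = 5, length = 2, mean = 5/2 ≈ 2.500
  cycle 1 → 0 → 1: weight = 17, length = 2, mean = 17/2 ≈ 8.500
Minimum mean = 2.000, attained e.g. along the cycle 2 → 2 with weight 2 and length 1. So λ(A) = 2/1 = 2.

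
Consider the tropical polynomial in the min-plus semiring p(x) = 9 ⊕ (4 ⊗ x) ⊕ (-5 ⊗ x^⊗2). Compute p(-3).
p(-3) = -11

A tropical monomial a ⊗ x^⊗i evaluates to a + i · x. Evaluating each term at x = -3:
  Term 0 contributes 9 + 0 · -3 = 9
  Term 1 contributes 4 + 1 · -3 = 1
  Term 2 contributes -5 + 2 · -3 = -11
p(-3) = ⊕ of these = min[9, 1, -11] = -11.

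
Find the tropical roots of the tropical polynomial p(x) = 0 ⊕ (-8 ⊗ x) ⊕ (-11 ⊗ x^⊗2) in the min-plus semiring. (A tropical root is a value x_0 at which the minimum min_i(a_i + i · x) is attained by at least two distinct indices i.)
Roots: {3, 8}

Each tropical root is a break point of the lower envelope of the lines y = a_i + i · x (there are 3 lines, with slopes 0, 1, ..., 2). Only the lines that attain the minimum somewhere contribute to roots; other lines are dominated. Here the surviving (envelope) indices are i = 2, i = 1, i = 0.
Intersections between consecutive envelope lines give the roots: for adjacent envelope indices i < j the intersection is x = (a_i − a_j) / (j − i). Reading off the sorted break points: {3, 8}.
Verification: at each break x_0, at least two indices attain the minimum of min_i(a_i + i · x_0).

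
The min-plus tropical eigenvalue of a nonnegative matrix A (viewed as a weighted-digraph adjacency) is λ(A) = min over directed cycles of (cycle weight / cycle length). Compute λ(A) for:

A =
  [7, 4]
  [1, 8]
λ(A) = 5/2

Enumerate directed cycles and compute their means (weight / length). Sample:
  cycle 0 → 0: weight = 7, length = 1, mean = 7/1 ≈ 7.000
  cycle 1 → 1: weight = 8, length = 1, mean = 8/1 ≈ 8.000
  cycle 0 → 1 → 0: weight = 5, length = 2, mean = 5/2 ≈ 2.500
  cycle 1 → 0 → 1: weight = 5, length = 2, mean = 5/2 ≈ 2.500
Minimum mean = 2.500, attained e.g. along the cycle 0 → 1 → 0 with weight 5 and length 2. So λ(A) = 5/2 = 5/2.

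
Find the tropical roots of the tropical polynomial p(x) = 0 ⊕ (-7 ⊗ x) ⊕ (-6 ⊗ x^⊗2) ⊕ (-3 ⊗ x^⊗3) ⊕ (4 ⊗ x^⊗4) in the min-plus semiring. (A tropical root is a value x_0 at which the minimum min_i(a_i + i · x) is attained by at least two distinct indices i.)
Roots: {-7, -3, -1, 7}

Each tropical root is a break point of the lower envelope of the lines y = a_i + i · x (there are 5 lines, with slopes 0, 1, ..., 4). Only the lines that attain the minimum somewhere contribute to roots; other lines are dominated. Here the surviving (envelope) indices are i = 4, i = 3, i = 2, i = 1, i = 0.
Intersections between consecutive envelope lines give the roots: for adjacent envelope indices i < j the intersection is x = (a_i − a_j) / (j − i). Reading off the sorted break points: {-7, -3, -1, 7}.
Verification: at each break x_0, at least two indices attain the minimum of min_i(a_i + i · x_0).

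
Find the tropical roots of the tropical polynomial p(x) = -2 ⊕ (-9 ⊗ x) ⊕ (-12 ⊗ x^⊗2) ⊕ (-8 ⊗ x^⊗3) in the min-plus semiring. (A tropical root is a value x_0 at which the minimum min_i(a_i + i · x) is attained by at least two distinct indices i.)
Roots: {-4, 3, 7}

Each tropical root is a break point of the lower envelope of the lines y = a_i + i · x (there are 4 lines, with slopes 0, 1, ..., 3). Only the lines that attain the minimum somewhere contribute to roots; other lines are dominated. Here the surviving (envelope) indices are i = 3, i = 2, i = 1, i = 0.
Intersections between consecutive envelope lines give the roots: for adjacent envelope indices i < j the intersection is x = (a_i − a_j) / (j − i). Reading off the sorted break points: {-4, 3, 7}.
Verification: at each break x_0, at least two indices attain the minimum of min_i(a_i + i · x_0).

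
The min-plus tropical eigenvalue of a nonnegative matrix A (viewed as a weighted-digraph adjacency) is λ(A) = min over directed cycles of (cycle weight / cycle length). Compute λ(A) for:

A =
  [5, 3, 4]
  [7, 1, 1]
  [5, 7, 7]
λ(A) = 1

Enumerate directed cycles and compute their means (weight / length). Sample:
  cycle 0 → 0: weight = 5, length = 1, mean = 5/1 ≈ 5.000
  cycle 1 → 1: weight = 1, length = 1, mean = 1/1 ≈ 1.000
  cycle 2 → 2: weight = 7, length = 1, mean = 7/1 ≈ 7.000
  cycle 0 → 1 → 0: weight = 10, length = 2, mean = 10/2 ≈ 5.000
  cycle 0 → 2 → 0: weight = 9, length = 2, mean = 9/2 ≈ 4.500
  cycle 1 → 0 → 1: weight = 10, length = 2, mean = 10/2 ≈ 5.000
Minimum mean = 1.000, attained e.g. along the cycle 1 → 1 with weight 1 and length 1. So λ(A) = 1/1 = 1.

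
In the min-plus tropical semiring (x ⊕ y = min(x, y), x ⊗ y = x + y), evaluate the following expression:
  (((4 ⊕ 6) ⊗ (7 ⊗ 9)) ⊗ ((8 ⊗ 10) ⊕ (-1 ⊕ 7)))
(((4 ⊕ 6) ⊗ (7 ⊗ 9)) ⊗ ((8 ⊗ 10) ⊕ (-1 ⊕ 7))) = 19

Expand innermost to outermost. Recall ⊕ takes the minimum of its arguments and ⊗ takes their sum. Working out the expression (((4 ⊕ 6) ⊗ (7 ⊗ 9)) ⊗ ((8 ⊗ 10) ⊕ (-1 ⊕ 7))) gives 19.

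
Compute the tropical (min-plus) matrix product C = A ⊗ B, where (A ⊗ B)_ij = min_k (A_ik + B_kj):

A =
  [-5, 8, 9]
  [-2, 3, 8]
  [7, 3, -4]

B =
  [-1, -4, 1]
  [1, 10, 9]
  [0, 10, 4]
A ⊗ B =
  [-6, -9, -4]
  [-3, -6, -1]
  [-4, 3, 0]

Apply the min-plus product entry-by-entry:
  C[0][0] = min over k of (A[0][0] + B[0][0] = -5 + -1 = -6, A[0][1] + B[1][0] = 8 + 1 = 9, A[0][2] + B[2][0] = 9 + 0 = 9) = -6 (attained at k = 0)
  C[0][1] = min over k of (A[0][0] + B[0][1] = -5 + -4 = -9, A[0][1] + B[1][1] = 8 + 10 = 18, A[0][2] + B[2][1] = 9 + 10 = 19) = -9 (attained at k = 0)
  C[0][2] = min over k of (A[0][0] + B[0][2] = -5 + 1 = -4, A[0][1] + B[1][2] = 8 + 9 = 17, A[0][2] + B[2][2] = 9 + 4 = 13) = -4 (attained at k = 0)
  C[1][0] = min over k of (A[1][0] + B[0][0] = -2 + -1 = -3, A[1][1] + B[1][0] = 3 + 1 = 4, A[1][2] + B[2][0] = 8 + 0 = 8) = -3 (attained at k = 0)
  C[1][1] = min over k of (A[1][0] + B[0][1] = -2 + -4 = -6, A[1][1] + B[1][1] = 3 + 10 = 13, A[1][2] + B[2][1] = 8 + 10 = 18) = -6 (attained at k = 0)
  C[1][2] = min over k of (A[1][0] + B[0][2] = -2 + 1 = -1, A[1][1] + B[1][2] = 3 + 9 = 12, A[1][2] + B[2][2] = 8 + 4 = 12) = -1 (attained at k = 0)
  C[2][0] = min over k of (A[2][0] + B[0][0] = 7 + -1 = 6, A[2][1] + B[1][0] = 3 + 1 = 4, A[2][2] + B[2][0] = -4 + 0 = -4) = -4 (attained at k = 2)
  C[2][1] = min over k of (A[2][0] + B[0][1] = 7 + -4 = 3, A[2][1] + B[1][1] = 3 + 10 = 13, A[2][2] + B[2][1] = -4 + 10 = 6) = 3 (attained at k = 0)
  C[2][2] = min over k of (A[2][0] + B[0][2] = 7 + 1 = 8, A[2][1] + B[1][2] = 3 + 9 = 12, A[2][2] + B[2][2] = -4 + 4 = 0) = 0 (attained at k = 2)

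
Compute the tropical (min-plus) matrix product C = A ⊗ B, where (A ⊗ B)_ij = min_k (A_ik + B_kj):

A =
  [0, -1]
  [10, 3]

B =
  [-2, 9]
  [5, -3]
A ⊗ B =
  [-2, -4]
  [8, 0]

Apply the min-plus product entry-by-entry:
  C[0][0] = min over k of (A[0][0] + B[0][0] = 0 + -2 = -2, A[0][1] + B[1][0] = -1 + 5 = 4) = -2 (attained at k = 0)
  C[0][1] = min over k of (A[0][0] + B[0][1] = 0 + 9 = 9, A[0][1] + B[1][1] = -1 + -3 = -4) = -4 (attained at k = 1)
  C[1][0] = min over k of (A[1][0] + B[0][0] = 10 + -2 = 8, A[1][1] + B[1][0] = 3 + 5 = 8) = 8 (attained at k = 0)
  C[1][1] = min over k of (A[1][0] + B[0][1] = 10 + 9 = 19, A[1][1] + B[1][1] = 3 + -3 = 0) = 0 (attained at k = 1)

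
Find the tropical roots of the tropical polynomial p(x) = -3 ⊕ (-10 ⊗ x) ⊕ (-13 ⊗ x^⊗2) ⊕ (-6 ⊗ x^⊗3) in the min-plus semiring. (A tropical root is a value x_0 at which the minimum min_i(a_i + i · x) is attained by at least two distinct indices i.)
Roots: {-7, 3, 7}

Each tropical root is a break point of the lower envelope of the lines y = a_i + i · x (there are 4 lines, with slopes 0, 1, ..., 3). Only the lines that attain the minimum somewhere contribute to roots; other lines are dominated. Here the surviving (envelope) indices are i = 3, i = 2, i = 1, i = 0.
Intersections between consecutive envelope lines give the roots: for adjacent envelope indices i < j the intersection is x = (a_i − a_j) / (j − i). Reading off the sorted break points: {-7, 3, 7}.
Verification: at each break x_0, at least two indices attain the minimum of min_i(a_i + i · x_0).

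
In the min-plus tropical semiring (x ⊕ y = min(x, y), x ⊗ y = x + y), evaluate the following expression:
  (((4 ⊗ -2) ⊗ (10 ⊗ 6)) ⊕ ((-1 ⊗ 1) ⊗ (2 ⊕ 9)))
(((4 ⊗ -2) ⊗ (10 ⊗ 6)) ⊕ ((-1 ⊗ 1) ⊗ (2 ⊕ 9))) = 2

Expand innermost to outermost. Recall ⊕ takes the minimum of its arguments and ⊗ takes their sum. Working out the expression (((4 ⊗ -2) ⊗ (10 ⊗ 6)) ⊕ ((-1 ⊗ 1) ⊗ (2 ⊕ 9))) gives 2.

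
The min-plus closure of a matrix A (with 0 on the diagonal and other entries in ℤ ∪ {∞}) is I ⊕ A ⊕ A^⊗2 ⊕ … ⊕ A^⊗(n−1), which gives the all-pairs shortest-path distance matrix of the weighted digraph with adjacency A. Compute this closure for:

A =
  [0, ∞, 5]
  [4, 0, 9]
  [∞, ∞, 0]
Closure =
  [0, ∞, 5]
  [4, 0, 9]
  [∞, ∞, 0]

This is the Floyd-Warshall all-pairs shortest-path computation. For each intermediate vertex k = 0, 1, …, 2, update dist[i][j] ← min(dist[i][j], dist[i][k] + dist[k][j]). The final matrix gives, for each (i, j), the minimum total weight of any directed path from i to j (possibly empty when i = j).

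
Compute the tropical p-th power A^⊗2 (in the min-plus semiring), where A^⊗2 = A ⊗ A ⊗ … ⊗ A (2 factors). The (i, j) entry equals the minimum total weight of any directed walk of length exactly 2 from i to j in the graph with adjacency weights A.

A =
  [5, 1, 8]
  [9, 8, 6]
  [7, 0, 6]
A^⊗2 =
  [10, 6, 7]
  [13, 6, 12]
  [9, 6, 6]

Each entry (A^⊗2)_ij equals the minimum over all length-2 walks i = v_0 → v_1 → … → v_2 = j of Σ_t A[v_t][v_{t+1}]. For example, for (i, j) = (0, 2) we minimise over 3 possible intermediate vertex sequences; the minimum is 7, attained along the walk 0 → 1 → 2.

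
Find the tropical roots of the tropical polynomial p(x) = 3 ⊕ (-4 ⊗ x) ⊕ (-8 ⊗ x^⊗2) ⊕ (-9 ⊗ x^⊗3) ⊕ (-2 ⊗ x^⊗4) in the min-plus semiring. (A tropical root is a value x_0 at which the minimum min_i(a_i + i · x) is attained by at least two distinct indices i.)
Roots: {-7, 1, 4, 7}

Each tropical root is a break point of the lower envelope of the lines y = a_i + i · x (there are 5 lines, with slopes 0, 1, ..., 4). Only the lines that attain the minimum somewhere contribute to roots; other lines are dominated. Here the surviving (envelope) indices are i = 4, i = 3, i = 2, i = 1, i = 0.
Intersections between consecutive envelope lines give the roots: for adjacent envelope indices i < j the intersection is x = (a_i − a_j) / (j − i). Reading off the sorted break points: {-7, 1, 4, 7}.
Verification: at each break x_0, at least two indices attain the minimum of min_i(a_i + i · x_0).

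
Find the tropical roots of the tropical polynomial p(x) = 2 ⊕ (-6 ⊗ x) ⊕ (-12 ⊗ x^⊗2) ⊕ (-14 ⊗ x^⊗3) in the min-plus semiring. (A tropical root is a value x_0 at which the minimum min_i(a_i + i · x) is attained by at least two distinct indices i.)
Roots: {2, 6, 8}

Each tropical root is a break point of the lower envelope of the lines y = a_i + i · x (there are 4 lines, with slopes 0, 1, ..., 3). Only the lines that attain the minimum somewhere contribute to roots; other lines are dominated. Here the surviving (envelope) indices are i = 3, i = 2, i = 1, i = 0.
Intersections between consecutive envelope lines give the roots: for adjacent envelope indices i < j the intersection is x = (a_i − a_j) / (j − i). Reading off the sorted break points: {2, 6, 8}.
Verification: at each break x_0, at least two indices attain the minimum of min_i(a_i + i · x_0).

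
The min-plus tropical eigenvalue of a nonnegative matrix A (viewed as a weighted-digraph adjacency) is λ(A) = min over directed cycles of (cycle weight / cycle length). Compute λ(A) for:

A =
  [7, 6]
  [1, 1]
λ(A) = 1

Enumerate directed cycles and compute their means (weight / length). Sample:
  cycle 0 → 0: weight = 7, length = 1, mean = 7/1 ≈ 7.000
  cycle 1 → 1: weight = 1, length = 1, mean = 1/1 ≈ 1.000
  cycle 0 → 1 → 0: weight = 7, length = 2, mean = 7/2 ≈ 3.500
  cycle 1 → 0 → 1: weight = 7, length = 2, mean = 7/2 ≈ 3.500
Minimum mean = 1.000, attained e.g. along the cycle 1 → 1 with weight 1 and length 1. So λ(A) = 1/1 = 1.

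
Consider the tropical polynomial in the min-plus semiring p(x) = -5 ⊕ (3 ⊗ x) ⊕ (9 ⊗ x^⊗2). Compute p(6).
p(6) = -5

A tropical monomial a ⊗ x^⊗i evaluates to a + i · x. Evaluating each term at x = 6:
  Term 0 contributes -5 + 0 · 6 = -5
  Term 1 contributes 3 + 1 · 6 = 9
  Term 2 contributes 9 + 2 · 6 = 21
p(6) = ⊕ of these = min[-5, 9, 21] = -5.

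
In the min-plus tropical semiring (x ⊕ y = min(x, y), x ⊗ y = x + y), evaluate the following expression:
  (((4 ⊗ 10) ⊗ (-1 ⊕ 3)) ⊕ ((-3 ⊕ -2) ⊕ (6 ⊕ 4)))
(((4 ⊗ 10) ⊗ (-1 ⊕ 3)) ⊕ ((-3 ⊕ -2) ⊕ (6 ⊕ 4))) = -3

Expand innermost to outermost. Recall ⊕ takes the minimum of its arguments and ⊗ takes their sum. Working out the expression (((4 ⊗ 10) ⊗ (-1 ⊕ 3)) ⊕ ((-3 ⊕ -2) ⊕ (6 ⊕ 4))) gives -3.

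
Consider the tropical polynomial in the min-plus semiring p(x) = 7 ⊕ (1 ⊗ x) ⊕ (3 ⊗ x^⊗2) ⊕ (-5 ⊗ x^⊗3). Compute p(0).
p(0) = -5

A tropical monomial a ⊗ x^⊗i evaluates to a + i · x. Evaluating each term at x = 0:
  Term 0 contributes 7 + 0 · 0 = 7
  Term 1 contributes 1 + 1 · 0 = 1
  Term 2 contributes 3 + 2 · 0 = 3
  Term 3 contributes -5 + 3 · 0 = -5
p(0) = ⊕ of these = min[7, 1, 3, -5] = -5.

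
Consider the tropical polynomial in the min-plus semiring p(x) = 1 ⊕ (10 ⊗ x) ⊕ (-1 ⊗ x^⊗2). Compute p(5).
p(5) = 1

A tropical monomial a ⊗ x^⊗i evaluates to a + i · x. Evaluating each term at x = 5:
  Term 0 contributes 1 + 0 · 5 = 1
  Term 1 contributes 10 + 1 · 5 = 15
  Term 2 contributes -1 + 2 · 5 = 9
p(5) = ⊕ of these = min[1, 15, 9] = 1.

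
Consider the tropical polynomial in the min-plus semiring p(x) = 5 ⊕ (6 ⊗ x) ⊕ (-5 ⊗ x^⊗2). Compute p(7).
p(7) = 5

A tropical monomial a ⊗ x^⊗i evaluates to a + i · x. Evaluating each term at x = 7:
  Term 0 contributes 5 + 0 · 7 = 5
  Term 1 contributes 6 + 1 · 7 = 13
  Term 2 contributes -5 + 2 · 7 = 9
p(7) = ⊕ of these = min[5, 13, 9] = 5.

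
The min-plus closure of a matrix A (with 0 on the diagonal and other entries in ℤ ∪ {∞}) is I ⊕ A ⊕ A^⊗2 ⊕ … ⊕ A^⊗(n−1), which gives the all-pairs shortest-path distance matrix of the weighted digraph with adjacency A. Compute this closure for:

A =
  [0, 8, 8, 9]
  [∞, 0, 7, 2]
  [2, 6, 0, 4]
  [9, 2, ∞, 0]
Closure =
  [0, 8, 8, 9]
  [9, 0, 7, 2]
  [2, 6, 0, 4]
  [9, 2, 9, 0]

This is the Floyd-Warshall all-pairs shortest-path computation. For each intermediate vertex k = 0, 1, …, 3, update dist[i][j] ← min(dist[i][j], dist[i][k] + dist[k][j]). The final matrix gives, for each (i, j), the minimum total weight of any directed path from i to j (possibly empty when i = j).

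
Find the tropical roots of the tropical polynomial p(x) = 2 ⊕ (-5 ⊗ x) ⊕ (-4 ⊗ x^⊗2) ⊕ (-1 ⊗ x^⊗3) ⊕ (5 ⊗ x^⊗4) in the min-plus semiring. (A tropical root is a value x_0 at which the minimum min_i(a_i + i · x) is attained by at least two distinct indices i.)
Roots: {-6, -3, -1, 7}

Each tropical root is a break point of the lower envelope of the lines y = a_i + i · x (there are 5 lines, with slopes 0, 1, ..., 4). Only the lines that attain the minimum somewhere contribute to roots; other lines are dominated. Here the surviving (envelope) indices are i = 4, i = 3, i = 2, i = 1, i = 0.
Intersections between consecutive envelope lines give the roots: for adjacent envelope indices i < j the intersection is x = (a_i − a_j) / (j − i). Reading off the sorted break points: {-6, -3, -1, 7}.
Verification: at each break x_0, at least two indices attain the minimum of min_i(a_i + i · x_0).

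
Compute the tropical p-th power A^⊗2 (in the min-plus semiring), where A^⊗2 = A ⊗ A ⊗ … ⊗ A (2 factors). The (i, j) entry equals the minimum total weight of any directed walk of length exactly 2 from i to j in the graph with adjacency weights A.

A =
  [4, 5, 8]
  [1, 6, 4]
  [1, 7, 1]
A^⊗2 =
  [6, 9, 9]
  [5, 6, 5]
  [2, 6, 2]

Each entry (A^⊗2)_ij equals the minimum over all length-2 walks i = v_0 → v_1 → … → v_2 = j of Σ_t A[v_t][v_{t+1}]. For example, for (i, j) = (0, 2) we minimise over 3 possible intermediate vertex sequences; the minimum is 9, attained along the walk 0 → 1 → 2.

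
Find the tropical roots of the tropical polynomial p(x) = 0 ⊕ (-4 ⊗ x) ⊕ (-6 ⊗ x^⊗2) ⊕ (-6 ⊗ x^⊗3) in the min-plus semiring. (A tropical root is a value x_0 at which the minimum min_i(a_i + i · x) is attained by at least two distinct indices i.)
Roots: {0, 2, 4}

Each tropical root is a break point of the lower envelope of the lines y = a_i + i · x (there are 4 lines, with slopes 0, 1, ..., 3). Only the lines that attain the minimum somewhere contribute to roots; other lines are dominated. Here the surviving (envelope) indices are i = 3, i = 2, i = 1, i = 0.
Intersections between consecutive envelope lines give the roots: for adjacent envelope indices i < j the intersection is x = (a_i − a_j) / (j − i). Reading off the sorted break points: {0, 2, 4}.
Verification: at each break x_0, at least two indices attain the minimum of min_i(a_i + i · x_0).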